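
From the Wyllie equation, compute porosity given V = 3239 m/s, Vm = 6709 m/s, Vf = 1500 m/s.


1/V - 1/Vm = 1/3239 - 1/6709 = 0.00015968
1/Vf - 1/Vm = 1/1500 - 1/6709 = 0.00051761
phi = 0.00015968 / 0.00051761 = 0.3085

0.3085


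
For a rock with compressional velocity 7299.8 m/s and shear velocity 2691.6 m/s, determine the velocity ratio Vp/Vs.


Vp/Vs = 7299.8 / 2691.6
= 2.7121

2.7121


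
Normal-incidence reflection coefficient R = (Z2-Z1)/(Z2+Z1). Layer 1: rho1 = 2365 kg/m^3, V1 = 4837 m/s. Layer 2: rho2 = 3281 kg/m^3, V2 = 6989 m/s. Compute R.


Z1 = 2365 * 4837 = 11439505
Z2 = 3281 * 6989 = 22930909
R = (22930909 - 11439505) / (22930909 + 11439505) = 11491404 / 34370414 = 0.3343

0.3343


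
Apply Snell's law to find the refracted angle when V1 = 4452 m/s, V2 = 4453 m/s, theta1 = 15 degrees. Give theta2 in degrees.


sin(theta1) = sin(15 deg) = 0.258819
sin(theta2) = V2/V1 * sin(theta1) = 4453/4452 * 0.258819 = 0.258877
theta2 = arcsin(0.258877) = 15.0034 degrees

15.0034


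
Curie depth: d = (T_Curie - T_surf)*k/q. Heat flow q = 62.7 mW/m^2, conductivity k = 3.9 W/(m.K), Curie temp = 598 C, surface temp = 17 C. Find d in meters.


T_Curie - T_surf = 598 - 17 = 581 C
Convert q to W/m^2: 62.7 mW/m^2 = 0.0627 W/m^2
d = 581 * 3.9 / 0.0627 = 36138.76 m

36138.76


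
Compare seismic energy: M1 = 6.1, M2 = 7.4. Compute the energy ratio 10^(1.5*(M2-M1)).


M2 - M1 = 7.4 - 6.1 = 1.3
1.5 * 1.3 = 1.95
ratio = 10^1.95 = 89.13

89.13


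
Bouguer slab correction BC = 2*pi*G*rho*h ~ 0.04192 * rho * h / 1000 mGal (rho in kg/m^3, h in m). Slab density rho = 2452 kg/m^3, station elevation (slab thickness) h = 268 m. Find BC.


BC = 0.04192 * rho * h / 1000
= 0.04192 * 2452 * 268 / 1000
= 27.5471 mGal

27.5471


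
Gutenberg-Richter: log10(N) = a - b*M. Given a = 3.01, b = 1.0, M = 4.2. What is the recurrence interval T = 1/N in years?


log10(N) = 3.01 - 1.0*4.2 = -1.19
N = 10^-1.19 = 0.064565
T = 1/N = 1/0.064565 = 15.4882 years

15.4882


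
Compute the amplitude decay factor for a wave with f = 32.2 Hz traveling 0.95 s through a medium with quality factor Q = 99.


pi*f*t/Q = pi*32.2*0.95/99 = 0.97072
A/A0 = exp(-0.97072) = 0.37881

0.37881


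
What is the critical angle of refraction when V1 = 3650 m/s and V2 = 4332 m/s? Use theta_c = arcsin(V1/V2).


V1/V2 = 3650/4332 = 0.842567
theta_c = arcsin(0.842567) = 57.4122 degrees

57.4122


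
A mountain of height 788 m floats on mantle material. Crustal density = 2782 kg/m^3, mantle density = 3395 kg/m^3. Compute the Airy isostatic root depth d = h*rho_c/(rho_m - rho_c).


rho_m - rho_c = 3395 - 2782 = 613
d = 788 * 2782 / 613
= 2192216 / 613
= 3576.21 m

3576.21


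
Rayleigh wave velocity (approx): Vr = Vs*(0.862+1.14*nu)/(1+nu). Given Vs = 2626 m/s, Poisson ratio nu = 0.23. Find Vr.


Numerator factor = 0.862 + 1.14*0.23 = 1.1242
Denominator = 1 + 0.23 = 1.23
Vr = 2626 * 1.1242 / 1.23 = 2400.12 m/s

2400.12


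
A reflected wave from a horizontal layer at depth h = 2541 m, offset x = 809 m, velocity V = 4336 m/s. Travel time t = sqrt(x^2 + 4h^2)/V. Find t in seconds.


x^2 + 4h^2 = 809^2 + 4*2541^2 = 654481 + 25826724 = 26481205
sqrt(26481205) = 5145.9892
t = 5145.9892 / 4336 = 1.1868 s

1.1868


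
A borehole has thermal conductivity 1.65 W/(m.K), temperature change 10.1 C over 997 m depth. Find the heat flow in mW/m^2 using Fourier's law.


q = k * dT / dz * 1000
= 1.65 * 10.1 / 997 * 1000
= 0.016715 * 1000
= 16.7151 mW/m^2

16.7151


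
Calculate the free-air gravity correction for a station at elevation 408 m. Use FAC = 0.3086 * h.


FAC = 0.3086 * h
= 0.3086 * 408
= 125.9088 mGal

125.9088


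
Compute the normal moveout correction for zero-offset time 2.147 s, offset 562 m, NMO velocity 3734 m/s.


x/Vnmo = 562/3734 = 0.150509
(x/Vnmo)^2 = 0.022653
t0^2 = 4.609609
sqrt(4.609609 + 0.022653) = 2.152269
dt = 2.152269 - 2.147 = 0.005269

0.005269


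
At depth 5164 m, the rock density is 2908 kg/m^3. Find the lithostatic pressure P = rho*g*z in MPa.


P = rho * g * z / 1e6
= 2908 * 9.81 * 5164 / 1e6
= 147315906.72 / 1e6
= 147.3159 MPa

147.3159


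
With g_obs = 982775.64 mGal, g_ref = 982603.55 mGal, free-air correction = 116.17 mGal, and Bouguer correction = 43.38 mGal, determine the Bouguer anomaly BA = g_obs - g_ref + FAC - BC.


BA = g_obs - g_ref + FAC - BC
= 982775.64 - 982603.55 + 116.17 - 43.38
= 244.88 mGal

244.88


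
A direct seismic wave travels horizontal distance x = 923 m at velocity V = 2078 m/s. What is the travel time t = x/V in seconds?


t = x / V
= 923 / 2078
= 0.4442 s

0.4442


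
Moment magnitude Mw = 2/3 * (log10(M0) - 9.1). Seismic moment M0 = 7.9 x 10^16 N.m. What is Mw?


log10(M0) = log10(7.9 x 10^16) = 16.8976
Mw = 2/3 * (16.8976 - 9.1)
= 2/3 * 7.7976
= 5.2

5.2


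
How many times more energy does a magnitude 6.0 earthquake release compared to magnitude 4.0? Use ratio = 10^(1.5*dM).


M2 - M1 = 6.0 - 4.0 = 2.0
1.5 * 2.0 = 3.0
ratio = 10^3.0 = 1000.0

1000.0


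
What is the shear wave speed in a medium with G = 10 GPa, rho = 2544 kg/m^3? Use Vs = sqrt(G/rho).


Convert G to Pa: G = 10e9 Pa
Compute G/rho = 10e9 / 2544 = 3930817.6101
Vs = sqrt(3930817.6101) = 1982.63 m/s

1982.63


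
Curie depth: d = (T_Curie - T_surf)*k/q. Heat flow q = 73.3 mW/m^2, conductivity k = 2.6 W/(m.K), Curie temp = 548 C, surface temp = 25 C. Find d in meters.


T_Curie - T_surf = 548 - 25 = 523 C
Convert q to W/m^2: 73.3 mW/m^2 = 0.0733 W/m^2
d = 523 * 2.6 / 0.0733 = 18551.16 m

18551.16


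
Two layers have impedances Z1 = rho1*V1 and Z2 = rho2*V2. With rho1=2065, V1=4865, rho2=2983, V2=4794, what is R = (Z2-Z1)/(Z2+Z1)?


Z1 = 2065 * 4865 = 10046225
Z2 = 2983 * 4794 = 14300502
R = (14300502 - 10046225) / (14300502 + 10046225) = 4254277 / 24346727 = 0.1747

0.1747


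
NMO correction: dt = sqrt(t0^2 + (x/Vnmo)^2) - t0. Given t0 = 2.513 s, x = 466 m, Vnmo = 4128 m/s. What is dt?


x/Vnmo = 466/4128 = 0.112888
(x/Vnmo)^2 = 0.012744
t0^2 = 6.315169
sqrt(6.315169 + 0.012744) = 2.515534
dt = 2.515534 - 2.513 = 0.002534

0.002534


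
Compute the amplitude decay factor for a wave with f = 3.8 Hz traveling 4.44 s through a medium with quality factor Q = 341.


pi*f*t/Q = pi*3.8*4.44/341 = 0.15544
A/A0 = exp(-0.15544) = 0.856039

0.856039


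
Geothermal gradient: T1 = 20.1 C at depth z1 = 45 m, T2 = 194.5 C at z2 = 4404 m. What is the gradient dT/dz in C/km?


dT = 194.5 - 20.1 = 174.4 C
dz = 4404 - 45 = 4359 m
gradient = dT/dz * 1000 = 174.4/4359 * 1000 = 40.0092 C/km

40.0092


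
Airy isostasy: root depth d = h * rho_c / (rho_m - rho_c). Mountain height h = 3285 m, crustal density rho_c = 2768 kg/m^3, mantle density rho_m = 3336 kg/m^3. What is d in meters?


rho_m - rho_c = 3336 - 2768 = 568
d = 3285 * 2768 / 568
= 9092880 / 568
= 16008.59 m

16008.59


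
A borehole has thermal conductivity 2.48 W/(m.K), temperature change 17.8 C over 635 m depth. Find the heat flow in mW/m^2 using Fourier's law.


q = k * dT / dz * 1000
= 2.48 * 17.8 / 635 * 1000
= 0.069518 * 1000
= 69.5181 mW/m^2

69.5181


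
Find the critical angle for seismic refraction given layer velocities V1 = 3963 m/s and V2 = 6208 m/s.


V1/V2 = 3963/6208 = 0.63837
theta_c = arcsin(0.63837) = 39.6704 degrees

39.6704


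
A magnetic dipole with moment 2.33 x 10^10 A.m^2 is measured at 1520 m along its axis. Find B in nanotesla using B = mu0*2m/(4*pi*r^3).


m = 2.33 x 10^10 = 23300000000 A.m^2
2m = 46600000000 A.m^2
r^3 = 1520^3 = 3511808000
B = (4pi*10^-7) * 46600000000 / (4*pi * 3511808000) * 1e9
= 58559.287063 / 44130680854.47 * 1e9
= 1326.9518 nT

1326.9518


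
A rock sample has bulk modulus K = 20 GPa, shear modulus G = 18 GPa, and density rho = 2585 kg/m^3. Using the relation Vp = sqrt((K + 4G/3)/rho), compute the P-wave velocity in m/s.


First compute the effective modulus:
K + 4G/3 = 20e9 + 4*18e9/3 = 44000000000.0 Pa
Then divide by density:
44000000000.0 / 2585 = 17021276.5957 Pa/(kg/m^3)
Take the square root:
Vp = sqrt(17021276.5957) = 4125.68 m/s

4125.68


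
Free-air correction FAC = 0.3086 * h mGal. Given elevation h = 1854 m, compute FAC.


FAC = 0.3086 * h
= 0.3086 * 1854
= 572.1444 mGal

572.1444


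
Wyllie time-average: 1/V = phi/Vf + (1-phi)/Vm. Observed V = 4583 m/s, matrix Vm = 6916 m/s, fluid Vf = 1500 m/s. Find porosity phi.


1/V - 1/Vm = 1/4583 - 1/6916 = 7.361e-05
1/Vf - 1/Vm = 1/1500 - 1/6916 = 0.00052207
phi = 7.361e-05 / 0.00052207 = 0.141

0.141


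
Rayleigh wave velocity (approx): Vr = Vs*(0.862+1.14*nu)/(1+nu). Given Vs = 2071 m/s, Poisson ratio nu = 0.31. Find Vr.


Numerator factor = 0.862 + 1.14*0.31 = 1.2154
Denominator = 1 + 0.31 = 1.31
Vr = 2071 * 1.2154 / 1.31 = 1921.45 m/s

1921.45


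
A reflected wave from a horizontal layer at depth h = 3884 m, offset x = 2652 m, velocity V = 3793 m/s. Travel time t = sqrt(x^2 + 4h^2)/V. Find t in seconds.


x^2 + 4h^2 = 2652^2 + 4*3884^2 = 7033104 + 60341824 = 67374928
sqrt(67374928) = 8208.2232
t = 8208.2232 / 3793 = 2.164 s

2.164


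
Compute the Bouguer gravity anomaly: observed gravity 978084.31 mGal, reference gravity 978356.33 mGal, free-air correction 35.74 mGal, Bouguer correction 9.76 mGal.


BA = g_obs - g_ref + FAC - BC
= 978084.31 - 978356.33 + 35.74 - 9.76
= -246.04 mGal

-246.04


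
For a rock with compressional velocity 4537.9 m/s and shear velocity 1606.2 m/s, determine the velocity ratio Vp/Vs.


Vp/Vs = 4537.9 / 1606.2
= 2.8252

2.8252


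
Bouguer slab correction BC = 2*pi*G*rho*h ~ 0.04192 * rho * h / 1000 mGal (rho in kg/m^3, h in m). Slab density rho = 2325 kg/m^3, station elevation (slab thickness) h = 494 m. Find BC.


BC = 0.04192 * rho * h / 1000
= 0.04192 * 2325 * 494 / 1000
= 48.1472 mGal

48.1472


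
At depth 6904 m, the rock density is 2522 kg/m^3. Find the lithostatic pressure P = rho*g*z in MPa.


P = rho * g * z / 1e6
= 2522 * 9.81 * 6904 / 1e6
= 170810621.28 / 1e6
= 170.8106 MPa

170.8106


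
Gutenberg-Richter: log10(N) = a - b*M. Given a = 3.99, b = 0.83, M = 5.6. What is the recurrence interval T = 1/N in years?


log10(N) = 3.99 - 0.83*5.6 = -0.658
N = 10^-0.658 = 0.219786
T = 1/N = 1/0.219786 = 4.5499 years

4.5499


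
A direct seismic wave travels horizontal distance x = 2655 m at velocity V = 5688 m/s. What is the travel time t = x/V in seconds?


t = x / V
= 2655 / 5688
= 0.4668 s

0.4668


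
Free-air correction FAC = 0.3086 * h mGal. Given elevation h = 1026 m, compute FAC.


FAC = 0.3086 * h
= 0.3086 * 1026
= 316.6236 mGal

316.6236


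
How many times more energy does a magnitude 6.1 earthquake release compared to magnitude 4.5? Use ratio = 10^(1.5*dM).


M2 - M1 = 6.1 - 4.5 = 1.6
1.5 * 1.6 = 2.4
ratio = 10^2.4 = 251.19

251.19


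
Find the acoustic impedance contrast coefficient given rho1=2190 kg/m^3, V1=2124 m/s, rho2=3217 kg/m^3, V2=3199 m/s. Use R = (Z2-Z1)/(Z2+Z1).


Z1 = 2190 * 2124 = 4651560
Z2 = 3217 * 3199 = 10291183
R = (10291183 - 4651560) / (10291183 + 4651560) = 5639623 / 14942743 = 0.3774

0.3774


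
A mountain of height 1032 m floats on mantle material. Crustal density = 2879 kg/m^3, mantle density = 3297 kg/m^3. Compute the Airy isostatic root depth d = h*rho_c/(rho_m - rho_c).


rho_m - rho_c = 3297 - 2879 = 418
d = 1032 * 2879 / 418
= 2971128 / 418
= 7107.96 m

7107.96


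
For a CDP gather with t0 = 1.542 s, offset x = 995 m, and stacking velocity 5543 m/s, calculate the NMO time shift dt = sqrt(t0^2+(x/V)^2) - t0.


x/Vnmo = 995/5543 = 0.179506
(x/Vnmo)^2 = 0.032222
t0^2 = 2.377764
sqrt(2.377764 + 0.032222) = 1.552413
dt = 1.552413 - 1.542 = 0.010413

0.010413


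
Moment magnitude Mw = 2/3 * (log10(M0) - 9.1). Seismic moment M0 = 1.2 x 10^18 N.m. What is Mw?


log10(M0) = log10(1.2 x 10^18) = 18.0792
Mw = 2/3 * (18.0792 - 9.1)
= 2/3 * 8.9792
= 5.99

5.99


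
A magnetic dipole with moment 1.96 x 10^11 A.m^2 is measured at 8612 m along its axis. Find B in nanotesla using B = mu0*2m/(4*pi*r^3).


m = 1.96 x 10^11 = 196000000000 A.m^2
2m = 392000000000 A.m^2
r^3 = 8612^3 = 638722276928
B = (4pi*10^-7) * 392000000000 / (4*pi * 638722276928) * 1e9
= 492601.728083 / 8026420851524.6 * 1e9
= 61.3725 nT

61.3725


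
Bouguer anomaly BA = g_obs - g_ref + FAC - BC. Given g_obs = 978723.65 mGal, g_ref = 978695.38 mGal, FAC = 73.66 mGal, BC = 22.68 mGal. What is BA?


BA = g_obs - g_ref + FAC - BC
= 978723.65 - 978695.38 + 73.66 - 22.68
= 79.25 mGal

79.25


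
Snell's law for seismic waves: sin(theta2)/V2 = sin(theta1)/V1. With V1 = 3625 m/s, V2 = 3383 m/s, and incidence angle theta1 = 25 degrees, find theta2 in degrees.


sin(theta1) = sin(25 deg) = 0.422618
sin(theta2) = V2/V1 * sin(theta1) = 3383/3625 * 0.422618 = 0.394405
theta2 = arcsin(0.394405) = 23.2289 degrees

23.2289


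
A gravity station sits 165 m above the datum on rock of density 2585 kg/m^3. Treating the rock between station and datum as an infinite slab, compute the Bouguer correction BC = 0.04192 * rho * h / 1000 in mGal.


BC = 0.04192 * rho * h / 1000
= 0.04192 * 2585 * 165 / 1000
= 17.8799 mGal

17.8799


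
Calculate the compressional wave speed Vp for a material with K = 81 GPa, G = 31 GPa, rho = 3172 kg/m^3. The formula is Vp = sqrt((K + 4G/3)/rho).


First compute the effective modulus:
K + 4G/3 = 81e9 + 4*31e9/3 = 122333333333.33 Pa
Then divide by density:
122333333333.33 / 3172 = 38566624.6322 Pa/(kg/m^3)
Take the square root:
Vp = sqrt(38566624.6322) = 6210.2 m/s

6210.2


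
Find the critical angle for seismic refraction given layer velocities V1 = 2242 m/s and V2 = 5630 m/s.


V1/V2 = 2242/5630 = 0.398224
theta_c = arcsin(0.398224) = 23.4672 degrees

23.4672


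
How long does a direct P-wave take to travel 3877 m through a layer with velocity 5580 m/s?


t = x / V
= 3877 / 5580
= 0.6948 s

0.6948


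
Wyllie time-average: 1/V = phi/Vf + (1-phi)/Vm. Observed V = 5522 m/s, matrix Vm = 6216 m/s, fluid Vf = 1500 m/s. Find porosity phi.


1/V - 1/Vm = 1/5522 - 1/6216 = 2.022e-05
1/Vf - 1/Vm = 1/1500 - 1/6216 = 0.00050579
phi = 2.022e-05 / 0.00050579 = 0.04

0.04


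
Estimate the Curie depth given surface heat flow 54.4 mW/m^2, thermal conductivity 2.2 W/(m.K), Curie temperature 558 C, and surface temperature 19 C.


T_Curie - T_surf = 558 - 19 = 539 C
Convert q to W/m^2: 54.4 mW/m^2 = 0.0544 W/m^2
d = 539 * 2.2 / 0.0544 = 21797.79 m

21797.79


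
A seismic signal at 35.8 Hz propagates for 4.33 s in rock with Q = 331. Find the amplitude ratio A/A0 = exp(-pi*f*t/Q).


pi*f*t/Q = pi*35.8*4.33/331 = 1.471271
A/A0 = exp(-1.471271) = 0.229633

0.229633


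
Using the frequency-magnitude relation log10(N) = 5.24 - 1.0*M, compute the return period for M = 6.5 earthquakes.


log10(N) = 5.24 - 1.0*6.5 = -1.26
N = 10^-1.26 = 0.054954
T = 1/N = 1/0.054954 = 18.197 years

18.197


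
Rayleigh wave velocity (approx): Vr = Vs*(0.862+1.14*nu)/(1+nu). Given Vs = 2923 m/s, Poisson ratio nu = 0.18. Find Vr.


Numerator factor = 0.862 + 1.14*0.18 = 1.0672
Denominator = 1 + 0.18 = 1.18
Vr = 2923 * 1.0672 / 1.18 = 2643.58 m/s

2643.58


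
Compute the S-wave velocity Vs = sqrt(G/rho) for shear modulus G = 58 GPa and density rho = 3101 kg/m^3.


Convert G to Pa: G = 58e9 Pa
Compute G/rho = 58e9 / 3101 = 18703643.9858
Vs = sqrt(18703643.9858) = 4324.77 m/s

4324.77


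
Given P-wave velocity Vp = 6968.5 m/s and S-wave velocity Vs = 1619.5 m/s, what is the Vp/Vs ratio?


Vp/Vs = 6968.5 / 1619.5
= 4.3029

4.3029


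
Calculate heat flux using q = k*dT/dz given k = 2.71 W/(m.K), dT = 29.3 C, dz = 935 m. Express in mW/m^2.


q = k * dT / dz * 1000
= 2.71 * 29.3 / 935 * 1000
= 0.084923 * 1000
= 84.923 mW/m^2

84.923


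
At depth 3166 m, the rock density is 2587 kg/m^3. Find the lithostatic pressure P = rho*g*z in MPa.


P = rho * g * z / 1e6
= 2587 * 9.81 * 3166 / 1e6
= 80348236.02 / 1e6
= 80.3482 MPa

80.3482


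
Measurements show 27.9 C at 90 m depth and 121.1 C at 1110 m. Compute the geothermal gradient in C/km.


dT = 121.1 - 27.9 = 93.2 C
dz = 1110 - 90 = 1020 m
gradient = dT/dz * 1000 = 93.2/1020 * 1000 = 91.3725 C/km

91.3725


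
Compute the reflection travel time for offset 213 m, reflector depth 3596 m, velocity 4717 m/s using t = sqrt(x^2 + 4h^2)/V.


x^2 + 4h^2 = 213^2 + 4*3596^2 = 45369 + 51724864 = 51770233
sqrt(51770233) = 7195.1534
t = 7195.1534 / 4717 = 1.5254 s

1.5254


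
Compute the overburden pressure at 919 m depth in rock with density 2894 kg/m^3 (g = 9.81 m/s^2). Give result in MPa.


P = rho * g * z / 1e6
= 2894 * 9.81 * 919 / 1e6
= 26090538.66 / 1e6
= 26.0905 MPa

26.0905


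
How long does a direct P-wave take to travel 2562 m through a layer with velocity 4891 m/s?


t = x / V
= 2562 / 4891
= 0.5238 s

0.5238


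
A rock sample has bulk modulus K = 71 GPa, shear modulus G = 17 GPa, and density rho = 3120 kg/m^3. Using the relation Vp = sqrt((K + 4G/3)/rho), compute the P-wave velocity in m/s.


First compute the effective modulus:
K + 4G/3 = 71e9 + 4*17e9/3 = 93666666666.67 Pa
Then divide by density:
93666666666.67 / 3120 = 30021367.5214 Pa/(kg/m^3)
Take the square root:
Vp = sqrt(30021367.5214) = 5479.18 m/s

5479.18


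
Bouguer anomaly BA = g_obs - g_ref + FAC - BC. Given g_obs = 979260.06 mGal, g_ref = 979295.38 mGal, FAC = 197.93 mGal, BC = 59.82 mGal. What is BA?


BA = g_obs - g_ref + FAC - BC
= 979260.06 - 979295.38 + 197.93 - 59.82
= 102.79 mGal

102.79


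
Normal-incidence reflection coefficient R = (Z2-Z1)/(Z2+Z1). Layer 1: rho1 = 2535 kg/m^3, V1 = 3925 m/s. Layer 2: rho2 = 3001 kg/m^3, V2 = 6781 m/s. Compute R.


Z1 = 2535 * 3925 = 9949875
Z2 = 3001 * 6781 = 20349781
R = (20349781 - 9949875) / (20349781 + 9949875) = 10399906 / 30299656 = 0.3432

0.3432


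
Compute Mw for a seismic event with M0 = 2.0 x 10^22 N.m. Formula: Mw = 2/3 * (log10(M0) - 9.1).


log10(M0) = log10(2.0 x 10^22) = 22.301
Mw = 2/3 * (22.301 - 9.1)
= 2/3 * 13.201
= 8.8

8.8


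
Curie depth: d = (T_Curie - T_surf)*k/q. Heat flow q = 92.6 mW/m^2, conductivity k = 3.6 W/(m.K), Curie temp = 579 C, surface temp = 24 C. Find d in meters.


T_Curie - T_surf = 579 - 24 = 555 C
Convert q to W/m^2: 92.6 mW/m^2 = 0.0926 W/m^2
d = 555 * 3.6 / 0.0926 = 21576.67 m

21576.67


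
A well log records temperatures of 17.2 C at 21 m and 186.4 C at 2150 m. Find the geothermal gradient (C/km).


dT = 186.4 - 17.2 = 169.2 C
dz = 2150 - 21 = 2129 m
gradient = dT/dz * 1000 = 169.2/2129 * 1000 = 79.4739 C/km

79.4739


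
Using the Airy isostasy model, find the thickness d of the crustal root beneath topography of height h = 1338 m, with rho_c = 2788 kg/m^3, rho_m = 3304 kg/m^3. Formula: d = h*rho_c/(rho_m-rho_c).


rho_m - rho_c = 3304 - 2788 = 516
d = 1338 * 2788 / 516
= 3730344 / 516
= 7229.35 m

7229.35


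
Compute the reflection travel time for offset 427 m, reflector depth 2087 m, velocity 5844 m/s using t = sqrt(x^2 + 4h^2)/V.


x^2 + 4h^2 = 427^2 + 4*2087^2 = 182329 + 17422276 = 17604605
sqrt(17604605) = 4195.7842
t = 4195.7842 / 5844 = 0.718 s

0.718


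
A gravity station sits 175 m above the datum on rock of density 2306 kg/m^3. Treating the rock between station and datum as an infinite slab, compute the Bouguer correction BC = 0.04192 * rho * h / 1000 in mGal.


BC = 0.04192 * rho * h / 1000
= 0.04192 * 2306 * 175 / 1000
= 16.9168 mGal

16.9168


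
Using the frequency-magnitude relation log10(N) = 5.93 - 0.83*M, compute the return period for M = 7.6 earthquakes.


log10(N) = 5.93 - 0.83*7.6 = -0.378
N = 10^-0.378 = 0.418794
T = 1/N = 1/0.418794 = 2.3878 years

2.3878


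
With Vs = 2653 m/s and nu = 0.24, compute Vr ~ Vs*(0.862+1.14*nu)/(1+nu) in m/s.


Numerator factor = 0.862 + 1.14*0.24 = 1.1356
Denominator = 1 + 0.24 = 1.24
Vr = 2653 * 1.1356 / 1.24 = 2429.63 m/s

2429.63


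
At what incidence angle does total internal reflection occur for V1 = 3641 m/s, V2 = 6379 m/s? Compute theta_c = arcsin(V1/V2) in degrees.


V1/V2 = 3641/6379 = 0.570779
theta_c = arcsin(0.570779) = 34.8046 degrees

34.8046


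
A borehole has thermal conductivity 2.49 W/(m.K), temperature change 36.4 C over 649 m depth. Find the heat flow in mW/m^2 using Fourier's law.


q = k * dT / dz * 1000
= 2.49 * 36.4 / 649 * 1000
= 0.139655 * 1000
= 139.6549 mW/m^2

139.6549


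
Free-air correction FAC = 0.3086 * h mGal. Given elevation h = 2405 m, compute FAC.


FAC = 0.3086 * h
= 0.3086 * 2405
= 742.183 mGal

742.183


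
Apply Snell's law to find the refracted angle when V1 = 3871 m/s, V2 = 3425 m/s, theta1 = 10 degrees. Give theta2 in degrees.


sin(theta1) = sin(10 deg) = 0.173648
sin(theta2) = V2/V1 * sin(theta1) = 3425/3871 * 0.173648 = 0.153641
theta2 = arcsin(0.153641) = 8.838 degrees

8.838


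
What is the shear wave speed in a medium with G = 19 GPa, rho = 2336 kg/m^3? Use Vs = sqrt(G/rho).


Convert G to Pa: G = 19e9 Pa
Compute G/rho = 19e9 / 2336 = 8133561.6438
Vs = sqrt(8133561.6438) = 2851.94 m/s

2851.94


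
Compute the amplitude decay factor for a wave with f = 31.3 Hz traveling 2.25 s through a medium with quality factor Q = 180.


pi*f*t/Q = pi*31.3*2.25/180 = 1.229148
A/A0 = exp(-1.229148) = 0.292542

0.292542


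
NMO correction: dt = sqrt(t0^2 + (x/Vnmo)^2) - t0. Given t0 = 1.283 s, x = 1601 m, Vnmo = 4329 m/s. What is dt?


x/Vnmo = 1601/4329 = 0.369831
(x/Vnmo)^2 = 0.136775
t0^2 = 1.646089
sqrt(1.646089 + 0.136775) = 1.335239
dt = 1.335239 - 1.283 = 0.052239

0.052239


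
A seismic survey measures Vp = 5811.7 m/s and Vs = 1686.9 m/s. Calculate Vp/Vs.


Vp/Vs = 5811.7 / 1686.9
= 3.4452

3.4452


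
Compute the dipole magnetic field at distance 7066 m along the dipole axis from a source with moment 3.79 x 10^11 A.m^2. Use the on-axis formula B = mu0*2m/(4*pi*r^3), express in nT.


m = 3.79 x 10^11 = 379000000000 A.m^2
2m = 758000000000 A.m^2
r^3 = 7066^3 = 352793763496
B = (4pi*10^-7) * 758000000000 / (4*pi * 352793763496) * 1e9
= 952530.892568 / 4433337182525.31 * 1e9
= 214.8564 nT

214.8564


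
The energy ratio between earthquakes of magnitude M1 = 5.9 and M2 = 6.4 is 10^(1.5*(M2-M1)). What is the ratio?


M2 - M1 = 6.4 - 5.9 = 0.5
1.5 * 0.5 = 0.75
ratio = 10^0.75 = 5.62

5.62


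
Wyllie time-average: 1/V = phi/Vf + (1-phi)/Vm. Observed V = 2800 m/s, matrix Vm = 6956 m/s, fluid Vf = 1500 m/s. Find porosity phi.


1/V - 1/Vm = 1/2800 - 1/6956 = 0.00021338
1/Vf - 1/Vm = 1/1500 - 1/6956 = 0.00052291
phi = 0.00021338 / 0.00052291 = 0.4081

0.4081


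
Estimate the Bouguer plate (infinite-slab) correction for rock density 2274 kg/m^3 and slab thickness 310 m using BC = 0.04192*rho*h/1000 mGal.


BC = 0.04192 * rho * h / 1000
= 0.04192 * 2274 * 310 / 1000
= 29.5511 mGal

29.5511


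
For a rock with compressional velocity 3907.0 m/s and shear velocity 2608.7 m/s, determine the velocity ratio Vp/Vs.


Vp/Vs = 3907.0 / 2608.7
= 1.4977

1.4977


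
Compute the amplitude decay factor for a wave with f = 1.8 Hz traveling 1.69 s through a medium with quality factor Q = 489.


pi*f*t/Q = pi*1.8*1.69/489 = 0.019543
A/A0 = exp(-0.019543) = 0.980646

0.980646


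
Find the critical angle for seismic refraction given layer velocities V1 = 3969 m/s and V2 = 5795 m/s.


V1/V2 = 3969/5795 = 0.684901
theta_c = arcsin(0.684901) = 43.2278 degrees

43.2278


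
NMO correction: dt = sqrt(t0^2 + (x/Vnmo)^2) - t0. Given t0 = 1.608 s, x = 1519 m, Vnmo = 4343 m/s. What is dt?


x/Vnmo = 1519/4343 = 0.349758
(x/Vnmo)^2 = 0.122331
t0^2 = 2.585664
sqrt(2.585664 + 0.122331) = 1.645599
dt = 1.645599 - 1.608 = 0.037599

0.037599


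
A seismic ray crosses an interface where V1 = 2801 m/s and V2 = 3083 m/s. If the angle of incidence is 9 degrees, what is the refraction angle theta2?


sin(theta1) = sin(9 deg) = 0.156434
sin(theta2) = V2/V1 * sin(theta1) = 3083/2801 * 0.156434 = 0.172184
theta2 = arcsin(0.172184) = 9.9148 degrees

9.9148


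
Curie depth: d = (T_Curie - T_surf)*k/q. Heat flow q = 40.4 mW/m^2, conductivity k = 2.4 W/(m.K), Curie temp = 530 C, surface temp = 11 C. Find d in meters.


T_Curie - T_surf = 530 - 11 = 519 C
Convert q to W/m^2: 40.4 mW/m^2 = 0.0404 W/m^2
d = 519 * 2.4 / 0.0404 = 30831.68 m

30831.68


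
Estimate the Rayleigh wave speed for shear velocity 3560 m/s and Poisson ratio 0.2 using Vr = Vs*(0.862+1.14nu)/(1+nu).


Numerator factor = 0.862 + 1.14*0.2 = 1.09
Denominator = 1 + 0.2 = 1.2
Vr = 3560 * 1.09 / 1.2 = 3233.67 m/s

3233.67


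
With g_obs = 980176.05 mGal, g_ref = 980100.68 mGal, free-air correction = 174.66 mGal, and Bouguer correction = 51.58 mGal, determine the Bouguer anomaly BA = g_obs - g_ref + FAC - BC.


BA = g_obs - g_ref + FAC - BC
= 980176.05 - 980100.68 + 174.66 - 51.58
= 198.45 mGal

198.45


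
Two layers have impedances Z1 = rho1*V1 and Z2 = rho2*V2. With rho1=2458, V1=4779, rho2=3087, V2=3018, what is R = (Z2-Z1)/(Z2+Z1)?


Z1 = 2458 * 4779 = 11746782
Z2 = 3087 * 3018 = 9316566
R = (9316566 - 11746782) / (9316566 + 11746782) = -2430216 / 21063348 = -0.1154

-0.1154


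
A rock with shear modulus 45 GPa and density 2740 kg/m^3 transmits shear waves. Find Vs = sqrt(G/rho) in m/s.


Convert G to Pa: G = 45e9 Pa
Compute G/rho = 45e9 / 2740 = 16423357.6642
Vs = sqrt(16423357.6642) = 4052.57 m/s

4052.57


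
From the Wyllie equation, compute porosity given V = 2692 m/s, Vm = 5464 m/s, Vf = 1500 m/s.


1/V - 1/Vm = 1/2692 - 1/5464 = 0.00018845
1/Vf - 1/Vm = 1/1500 - 1/5464 = 0.00048365
phi = 0.00018845 / 0.00048365 = 0.3897

0.3897


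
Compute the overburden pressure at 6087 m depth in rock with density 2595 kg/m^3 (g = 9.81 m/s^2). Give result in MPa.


P = rho * g * z / 1e6
= 2595 * 9.81 * 6087 / 1e6
= 154956454.65 / 1e6
= 154.9565 MPa

154.9565


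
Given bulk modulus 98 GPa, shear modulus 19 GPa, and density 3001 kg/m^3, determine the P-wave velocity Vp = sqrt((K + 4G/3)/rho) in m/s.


First compute the effective modulus:
K + 4G/3 = 98e9 + 4*19e9/3 = 123333333333.33 Pa
Then divide by density:
123333333333.33 / 3001 = 41097411.9738 Pa/(kg/m^3)
Take the square root:
Vp = sqrt(41097411.9738) = 6410.73 m/s

6410.73


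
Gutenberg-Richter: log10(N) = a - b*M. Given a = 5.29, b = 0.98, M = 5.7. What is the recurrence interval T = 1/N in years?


log10(N) = 5.29 - 0.98*5.7 = -0.296
N = 10^-0.296 = 0.505825
T = 1/N = 1/0.505825 = 1.977 years

1.977


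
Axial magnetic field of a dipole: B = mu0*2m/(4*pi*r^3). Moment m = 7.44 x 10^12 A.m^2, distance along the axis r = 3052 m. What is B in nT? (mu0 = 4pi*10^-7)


m = 7.44 x 10^12 = 7440000000000 A.m^2
2m = 14880000000000 A.m^2
r^3 = 3052^3 = 28428476608
B = (4pi*10^-7) * 14880000000000 / (4*pi * 28428476608) * 1e9
= 18698759.474166 / 357242773057.77 * 1e9
= 52341.8831 nT

52341.8831


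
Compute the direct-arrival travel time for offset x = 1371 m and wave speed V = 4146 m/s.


t = x / V
= 1371 / 4146
= 0.3307 s

0.3307


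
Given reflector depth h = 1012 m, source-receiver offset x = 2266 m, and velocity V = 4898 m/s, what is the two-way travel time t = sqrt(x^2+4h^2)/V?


x^2 + 4h^2 = 2266^2 + 4*1012^2 = 5134756 + 4096576 = 9231332
sqrt(9231332) = 3038.3107
t = 3038.3107 / 4898 = 0.6203 s

0.6203


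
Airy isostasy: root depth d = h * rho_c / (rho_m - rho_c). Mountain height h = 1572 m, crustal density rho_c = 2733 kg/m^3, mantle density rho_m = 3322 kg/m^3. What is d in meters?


rho_m - rho_c = 3322 - 2733 = 589
d = 1572 * 2733 / 589
= 4296276 / 589
= 7294.19 m

7294.19


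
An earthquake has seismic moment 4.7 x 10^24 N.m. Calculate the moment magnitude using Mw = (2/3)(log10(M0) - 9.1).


log10(M0) = log10(4.7 x 10^24) = 24.6721
Mw = 2/3 * (24.6721 - 9.1)
= 2/3 * 15.5721
= 10.38

10.38


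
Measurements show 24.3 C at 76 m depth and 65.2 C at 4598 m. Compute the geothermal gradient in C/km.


dT = 65.2 - 24.3 = 40.9 C
dz = 4598 - 76 = 4522 m
gradient = dT/dz * 1000 = 40.9/4522 * 1000 = 9.0447 C/km

9.0447


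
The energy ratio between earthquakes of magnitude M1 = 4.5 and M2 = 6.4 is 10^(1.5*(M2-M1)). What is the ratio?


M2 - M1 = 6.4 - 4.5 = 1.9
1.5 * 1.9 = 2.85
ratio = 10^2.85 = 707.95

707.95


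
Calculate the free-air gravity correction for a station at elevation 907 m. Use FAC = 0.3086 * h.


FAC = 0.3086 * h
= 0.3086 * 907
= 279.9002 mGal

279.9002


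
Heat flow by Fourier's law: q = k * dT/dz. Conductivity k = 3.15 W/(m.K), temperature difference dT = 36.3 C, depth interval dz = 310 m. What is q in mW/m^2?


q = k * dT / dz * 1000
= 3.15 * 36.3 / 310 * 1000
= 0.368855 * 1000
= 368.8548 mW/m^2

368.8548


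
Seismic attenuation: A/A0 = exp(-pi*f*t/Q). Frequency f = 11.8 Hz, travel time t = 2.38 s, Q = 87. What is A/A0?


pi*f*t/Q = pi*11.8*2.38/87 = 1.014121
A/A0 = exp(-1.014121) = 0.362721

0.362721


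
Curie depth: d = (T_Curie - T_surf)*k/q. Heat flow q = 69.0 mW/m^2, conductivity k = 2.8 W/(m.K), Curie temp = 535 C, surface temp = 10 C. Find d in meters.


T_Curie - T_surf = 535 - 10 = 525 C
Convert q to W/m^2: 69.0 mW/m^2 = 0.069 W/m^2
d = 525 * 2.8 / 0.069 = 21304.35 m

21304.35


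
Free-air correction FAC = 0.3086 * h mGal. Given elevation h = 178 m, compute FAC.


FAC = 0.3086 * h
= 0.3086 * 178
= 54.9308 mGal

54.9308


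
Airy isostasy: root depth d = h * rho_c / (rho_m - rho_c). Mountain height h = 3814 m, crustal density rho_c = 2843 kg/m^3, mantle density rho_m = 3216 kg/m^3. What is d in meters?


rho_m - rho_c = 3216 - 2843 = 373
d = 3814 * 2843 / 373
= 10843202 / 373
= 29070.25 m

29070.25


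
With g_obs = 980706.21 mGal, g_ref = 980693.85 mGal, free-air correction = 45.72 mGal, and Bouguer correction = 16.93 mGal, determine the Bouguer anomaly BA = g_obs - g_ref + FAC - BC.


BA = g_obs - g_ref + FAC - BC
= 980706.21 - 980693.85 + 45.72 - 16.93
= 41.15 mGal

41.15


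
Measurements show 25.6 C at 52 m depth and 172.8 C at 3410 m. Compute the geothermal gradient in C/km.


dT = 172.8 - 25.6 = 147.2 C
dz = 3410 - 52 = 3358 m
gradient = dT/dz * 1000 = 147.2/3358 * 1000 = 43.8356 C/km

43.8356


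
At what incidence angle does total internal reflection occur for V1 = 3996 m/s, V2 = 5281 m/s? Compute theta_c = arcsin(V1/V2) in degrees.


V1/V2 = 3996/5281 = 0.756675
theta_c = arcsin(0.756675) = 49.1719 degrees

49.1719


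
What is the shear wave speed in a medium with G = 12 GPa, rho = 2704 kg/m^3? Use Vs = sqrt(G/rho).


Convert G to Pa: G = 12e9 Pa
Compute G/rho = 12e9 / 2704 = 4437869.8225
Vs = sqrt(4437869.8225) = 2106.63 m/s

2106.63


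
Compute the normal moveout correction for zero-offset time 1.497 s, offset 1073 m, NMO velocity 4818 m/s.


x/Vnmo = 1073/4818 = 0.222707
(x/Vnmo)^2 = 0.049598
t0^2 = 2.241009
sqrt(2.241009 + 0.049598) = 1.513475
dt = 1.513475 - 1.497 = 0.016475

0.016475


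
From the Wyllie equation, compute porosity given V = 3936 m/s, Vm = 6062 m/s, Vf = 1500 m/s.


1/V - 1/Vm = 1/3936 - 1/6062 = 8.91e-05
1/Vf - 1/Vm = 1/1500 - 1/6062 = 0.0005017
phi = 8.91e-05 / 0.0005017 = 0.1776

0.1776


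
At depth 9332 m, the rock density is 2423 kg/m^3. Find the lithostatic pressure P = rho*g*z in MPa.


P = rho * g * z / 1e6
= 2423 * 9.81 * 9332 / 1e6
= 221818187.16 / 1e6
= 221.8182 MPa

221.8182


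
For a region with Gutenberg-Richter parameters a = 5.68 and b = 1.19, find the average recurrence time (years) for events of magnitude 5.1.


log10(N) = 5.68 - 1.19*5.1 = -0.389
N = 10^-0.389 = 0.408319
T = 1/N = 1/0.408319 = 2.4491 years

2.4491


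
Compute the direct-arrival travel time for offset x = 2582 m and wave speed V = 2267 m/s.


t = x / V
= 2582 / 2267
= 1.139 s

1.139


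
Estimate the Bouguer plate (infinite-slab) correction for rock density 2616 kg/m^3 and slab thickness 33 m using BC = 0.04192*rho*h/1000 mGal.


BC = 0.04192 * rho * h / 1000
= 0.04192 * 2616 * 33 / 1000
= 3.6189 mGal

3.6189


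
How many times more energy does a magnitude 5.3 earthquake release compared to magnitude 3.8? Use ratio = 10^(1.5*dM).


M2 - M1 = 5.3 - 3.8 = 1.5
1.5 * 1.5 = 2.25
ratio = 10^2.25 = 177.83

177.83


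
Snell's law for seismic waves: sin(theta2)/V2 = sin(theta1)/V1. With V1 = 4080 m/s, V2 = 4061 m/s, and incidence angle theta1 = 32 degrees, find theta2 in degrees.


sin(theta1) = sin(32 deg) = 0.529919
sin(theta2) = V2/V1 * sin(theta1) = 4061/4080 * 0.529919 = 0.527452
theta2 = arcsin(0.527452) = 31.8334 degrees

31.8334


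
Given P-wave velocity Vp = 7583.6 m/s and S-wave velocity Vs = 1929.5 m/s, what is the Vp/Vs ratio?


Vp/Vs = 7583.6 / 1929.5
= 3.9303

3.9303


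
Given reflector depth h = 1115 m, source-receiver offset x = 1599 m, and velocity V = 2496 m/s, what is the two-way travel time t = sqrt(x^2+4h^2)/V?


x^2 + 4h^2 = 1599^2 + 4*1115^2 = 2556801 + 4972900 = 7529701
sqrt(7529701) = 2744.0301
t = 2744.0301 / 2496 = 1.0994 s

1.0994


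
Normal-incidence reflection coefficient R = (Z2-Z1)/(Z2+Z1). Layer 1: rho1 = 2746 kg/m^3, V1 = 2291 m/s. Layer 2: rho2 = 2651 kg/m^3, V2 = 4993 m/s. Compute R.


Z1 = 2746 * 2291 = 6291086
Z2 = 2651 * 4993 = 13236443
R = (13236443 - 6291086) / (13236443 + 6291086) = 6945357 / 19527529 = 0.3557

0.3557


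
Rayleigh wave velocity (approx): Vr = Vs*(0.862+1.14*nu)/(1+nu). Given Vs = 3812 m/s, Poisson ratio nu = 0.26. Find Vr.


Numerator factor = 0.862 + 1.14*0.26 = 1.1584
Denominator = 1 + 0.26 = 1.26
Vr = 3812 * 1.1584 / 1.26 = 3504.62 m/s

3504.62


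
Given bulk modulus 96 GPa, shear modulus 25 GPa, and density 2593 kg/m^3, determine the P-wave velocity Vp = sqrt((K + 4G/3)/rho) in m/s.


First compute the effective modulus:
K + 4G/3 = 96e9 + 4*25e9/3 = 129333333333.33 Pa
Then divide by density:
129333333333.33 / 2593 = 49877876.3337 Pa/(kg/m^3)
Take the square root:
Vp = sqrt(49877876.3337) = 7062.43 m/s

7062.43


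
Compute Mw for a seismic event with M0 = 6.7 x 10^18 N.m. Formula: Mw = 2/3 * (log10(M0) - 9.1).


log10(M0) = log10(6.7 x 10^18) = 18.8261
Mw = 2/3 * (18.8261 - 9.1)
= 2/3 * 9.7261
= 6.48

6.48


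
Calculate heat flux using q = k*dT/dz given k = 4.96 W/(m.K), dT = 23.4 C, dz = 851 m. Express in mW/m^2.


q = k * dT / dz * 1000
= 4.96 * 23.4 / 851 * 1000
= 0.136385 * 1000
= 136.3854 mW/m^2

136.3854


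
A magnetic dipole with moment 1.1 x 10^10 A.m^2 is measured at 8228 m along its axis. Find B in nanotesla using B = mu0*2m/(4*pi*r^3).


m = 1.1 x 10^10 = 11000000000 A.m^2
2m = 22000000000 A.m^2
r^3 = 8228^3 = 557035468352
B = (4pi*10^-7) * 22000000000 / (4*pi * 557035468352) * 1e9
= 27646.015352 / 6999914140654.37 * 1e9
= 3.9495 nT

3.9495


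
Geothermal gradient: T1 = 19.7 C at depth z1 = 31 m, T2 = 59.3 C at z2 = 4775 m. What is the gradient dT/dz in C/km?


dT = 59.3 - 19.7 = 39.6 C
dz = 4775 - 31 = 4744 m
gradient = dT/dz * 1000 = 39.6/4744 * 1000 = 8.3474 C/km

8.3474


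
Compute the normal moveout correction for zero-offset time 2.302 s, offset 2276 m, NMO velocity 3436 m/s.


x/Vnmo = 2276/3436 = 0.662398
(x/Vnmo)^2 = 0.438771
t0^2 = 5.299204
sqrt(5.299204 + 0.438771) = 2.395407
dt = 2.395407 - 2.302 = 0.093407

0.093407


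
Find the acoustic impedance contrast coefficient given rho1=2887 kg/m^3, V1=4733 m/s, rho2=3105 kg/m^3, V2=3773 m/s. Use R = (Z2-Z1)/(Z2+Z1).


Z1 = 2887 * 4733 = 13664171
Z2 = 3105 * 3773 = 11715165
R = (11715165 - 13664171) / (11715165 + 13664171) = -1949006 / 25379336 = -0.0768

-0.0768


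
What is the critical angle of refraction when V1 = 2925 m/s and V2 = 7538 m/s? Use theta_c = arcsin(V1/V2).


V1/V2 = 2925/7538 = 0.388034
theta_c = arcsin(0.388034) = 22.8322 degrees

22.8322


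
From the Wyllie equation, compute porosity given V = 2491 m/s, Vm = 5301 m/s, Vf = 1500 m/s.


1/V - 1/Vm = 1/2491 - 1/5301 = 0.0002128
1/Vf - 1/Vm = 1/1500 - 1/5301 = 0.00047802
phi = 0.0002128 / 0.00047802 = 0.4452

0.4452


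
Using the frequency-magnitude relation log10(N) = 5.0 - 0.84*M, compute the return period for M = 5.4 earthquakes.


log10(N) = 5.0 - 0.84*5.4 = 0.464
N = 10^0.464 = 2.910717
T = 1/N = 1/2.910717 = 0.3436 years

0.3436


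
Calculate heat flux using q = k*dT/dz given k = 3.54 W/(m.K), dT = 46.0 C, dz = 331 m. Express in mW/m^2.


q = k * dT / dz * 1000
= 3.54 * 46.0 / 331 * 1000
= 0.491964 * 1000
= 491.9637 mW/m^2

491.9637


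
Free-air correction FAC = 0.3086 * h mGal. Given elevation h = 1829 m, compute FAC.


FAC = 0.3086 * h
= 0.3086 * 1829
= 564.4294 mGal

564.4294


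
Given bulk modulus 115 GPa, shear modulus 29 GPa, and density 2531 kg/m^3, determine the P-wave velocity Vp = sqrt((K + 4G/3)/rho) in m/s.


First compute the effective modulus:
K + 4G/3 = 115e9 + 4*29e9/3 = 153666666666.67 Pa
Then divide by density:
153666666666.67 / 2531 = 60713815.3562 Pa/(kg/m^3)
Take the square root:
Vp = sqrt(60713815.3562) = 7791.91 m/s

7791.91


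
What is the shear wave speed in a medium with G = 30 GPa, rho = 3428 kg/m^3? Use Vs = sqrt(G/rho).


Convert G to Pa: G = 30e9 Pa
Compute G/rho = 30e9 / 3428 = 8751458.5764
Vs = sqrt(8751458.5764) = 2958.29 m/s

2958.29


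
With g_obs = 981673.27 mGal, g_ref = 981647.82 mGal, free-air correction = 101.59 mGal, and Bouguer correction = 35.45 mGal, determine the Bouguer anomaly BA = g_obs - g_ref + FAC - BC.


BA = g_obs - g_ref + FAC - BC
= 981673.27 - 981647.82 + 101.59 - 35.45
= 91.59 mGal

91.59


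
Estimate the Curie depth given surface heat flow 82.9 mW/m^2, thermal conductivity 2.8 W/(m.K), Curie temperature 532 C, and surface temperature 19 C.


T_Curie - T_surf = 532 - 19 = 513 C
Convert q to W/m^2: 82.9 mW/m^2 = 0.0829 W/m^2
d = 513 * 2.8 / 0.0829 = 17326.9 m

17326.9


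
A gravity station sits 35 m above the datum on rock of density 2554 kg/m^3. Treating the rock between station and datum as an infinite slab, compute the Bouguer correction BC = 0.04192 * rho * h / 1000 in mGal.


BC = 0.04192 * rho * h / 1000
= 0.04192 * 2554 * 35 / 1000
= 3.7472 mGal

3.7472


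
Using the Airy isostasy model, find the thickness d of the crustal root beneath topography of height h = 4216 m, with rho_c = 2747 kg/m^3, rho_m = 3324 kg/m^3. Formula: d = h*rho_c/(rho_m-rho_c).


rho_m - rho_c = 3324 - 2747 = 577
d = 4216 * 2747 / 577
= 11581352 / 577
= 20071.67 m

20071.67


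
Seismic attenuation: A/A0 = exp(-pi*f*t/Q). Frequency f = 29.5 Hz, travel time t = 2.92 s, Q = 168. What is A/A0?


pi*f*t/Q = pi*29.5*2.92/168 = 1.610814
A/A0 = exp(-1.610814) = 0.199725

0.199725


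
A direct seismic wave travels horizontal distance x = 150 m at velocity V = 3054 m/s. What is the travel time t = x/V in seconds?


t = x / V
= 150 / 3054
= 0.0491 s

0.0491


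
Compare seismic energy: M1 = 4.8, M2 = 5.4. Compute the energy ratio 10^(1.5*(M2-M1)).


M2 - M1 = 5.4 - 4.8 = 0.6
1.5 * 0.6 = 0.9
ratio = 10^0.9 = 7.94

7.94


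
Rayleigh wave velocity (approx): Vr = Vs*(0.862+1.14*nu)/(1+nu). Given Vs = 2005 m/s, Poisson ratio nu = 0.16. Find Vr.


Numerator factor = 0.862 + 1.14*0.16 = 1.0444
Denominator = 1 + 0.16 = 1.16
Vr = 2005 * 1.0444 / 1.16 = 1805.19 m/s

1805.19


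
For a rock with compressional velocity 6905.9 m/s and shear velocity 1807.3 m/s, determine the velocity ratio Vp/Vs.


Vp/Vs = 6905.9 / 1807.3
= 3.8211

3.8211


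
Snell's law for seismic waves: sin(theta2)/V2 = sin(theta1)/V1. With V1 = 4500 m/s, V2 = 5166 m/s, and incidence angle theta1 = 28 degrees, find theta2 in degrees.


sin(theta1) = sin(28 deg) = 0.469472
sin(theta2) = V2/V1 * sin(theta1) = 5166/4500 * 0.469472 = 0.538953
theta2 = arcsin(0.538953) = 32.6124 degrees

32.6124


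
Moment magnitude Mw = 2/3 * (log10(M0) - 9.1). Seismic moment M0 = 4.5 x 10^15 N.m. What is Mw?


log10(M0) = log10(4.5 x 10^15) = 15.6532
Mw = 2/3 * (15.6532 - 9.1)
= 2/3 * 6.5532
= 4.37

4.37
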